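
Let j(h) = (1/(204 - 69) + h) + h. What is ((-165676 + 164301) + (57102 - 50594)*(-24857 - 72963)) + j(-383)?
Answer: -85942984634/135 ≈ -6.3661e+8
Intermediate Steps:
j(h) = 1/135 + 2*h (j(h) = (1/135 + h) + h = 1/135 + 2*h)
((-165676 + 164301) + (57102 - 50594)*(-24857 - 72963)) + j(-383) = ((-165676 + 164301) + (57102 - 50594)*(-24857 - 72963)) + (1/135 + 2*(-383)) = (-1375 + 6508*(-97820)) + (1/135 - 766) = (-1375 - 636612560) - 103409/135 = -636613935 - 103409/135 = -85942984634/135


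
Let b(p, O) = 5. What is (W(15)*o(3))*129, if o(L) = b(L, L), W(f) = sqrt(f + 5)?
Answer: 1290*sqrt(5) ≈ 2884.5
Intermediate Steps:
W(f) = sqrt(5 + f)
o(L) = 5
(W(15)*o(3))*129 = (sqrt(5 + 15)*5)*129 = (sqrt(20)*5)*129 = ((2*sqrt(5))*5)*129 = (10*sqrt(5))*129 = 1290*sqrt(5)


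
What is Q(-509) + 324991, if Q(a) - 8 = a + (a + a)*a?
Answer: 842652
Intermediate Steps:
Q(a) = 8 + a + 2*a² (Q(a) = 8 + (a + (a + a)*a) = 8 + (a + (2*a)*a) = 8 + (a + 2*a²) = 8 + a + 2*a²)
Q(-509) + 324991 = (8 - 509 + 2*(-509)²) + 324991 = (8 - 509 + 2*259081) + 324991 = (8 - 509 + 518162) + 324991 = 517661 + 324991 = 842652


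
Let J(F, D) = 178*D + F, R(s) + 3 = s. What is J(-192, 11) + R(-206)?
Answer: 1557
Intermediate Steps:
R(s) = -3 + s
J(F, D) = F + 178*D
J(-192, 11) + R(-206) = (-192 + 178*11) + (-3 - 206) = (-192 + 1958) - 209 = 1766 - 209 = 1557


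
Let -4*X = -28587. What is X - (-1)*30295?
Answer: 149767/4 ≈ 37442.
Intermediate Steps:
X = 28587/4 (X = -¼*(-28587) = 28587/4 ≈ 7146.8)
X - (-1)*30295 = 28587/4 - (-1)*30295 = 28587/4 - 1*(-30295) = 28587/4 + 30295 = 149767/4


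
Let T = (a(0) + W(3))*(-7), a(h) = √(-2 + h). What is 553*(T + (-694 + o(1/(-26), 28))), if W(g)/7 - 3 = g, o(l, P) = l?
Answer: -14206017/26 - 3871*I*√2 ≈ -5.4639e+5 - 5474.4*I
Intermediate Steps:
W(g) = 21 + 7*g
T = -294 - 7*I*√2 (T = (√(-2 + 0) + (21 + 7*3))*(-7) = (√(-2) + (21 + 21))*(-7) = (I*√2 + 42)*(-7) = (42 + I*√2)*(-7) = -294 - 7*I*√2 ≈ -294.0 - 9.8995*I)
553*(T + (-694 + o(1/(-26), 28))) = 553*((-294 - 7*I*√2) + (-694 + 1/(-26))) = 553*((-294 - 7*I*√2) + (-694 - 1/26)) = 553*((-294 - 7*I*√2) - 18045/26) = 553*(-25689/26 - 7*I*√2) = -14206017/26 - 3871*I*√2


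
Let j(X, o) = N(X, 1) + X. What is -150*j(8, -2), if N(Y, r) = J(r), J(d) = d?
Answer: -1350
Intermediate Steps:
N(Y, r) = r
j(X, o) = 1 + X
-150*j(8, -2) = -150*(1 + 8) = -150*9 = -1350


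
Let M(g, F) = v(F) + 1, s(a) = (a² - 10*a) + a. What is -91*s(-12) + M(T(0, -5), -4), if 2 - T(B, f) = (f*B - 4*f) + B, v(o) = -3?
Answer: -22934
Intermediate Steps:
T(B, f) = 2 - B + 4*f - B*f (T(B, f) = 2 - ((f*B - 4*f) + B) = 2 - ((B*f - 4*f) + B) = 2 - ((-4*f + B*f) + B) = 2 - (B - 4*f + B*f) = 2 + (-B + 4*f - B*f) = 2 - B + 4*f - B*f)
s(a) = a² - 9*a
M(g, F) = -2 (M(g, F) = -3 + 1 = -2)
-91*s(-12) + M(T(0, -5), -4) = -(-1092)*(-9 - 12) - 2 = -(-1092)*(-21) - 2 = -91*252 - 2 = -22932 - 2 = -22934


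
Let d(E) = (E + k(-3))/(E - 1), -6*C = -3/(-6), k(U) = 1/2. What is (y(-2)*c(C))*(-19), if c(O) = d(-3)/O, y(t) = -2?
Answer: -285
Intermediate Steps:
k(U) = 1/2
C = -1/12 (C = -(-1)/(2*(-6)) = -(-1)*(-1)/(2*6) = -1/6*1/2 = -1/12 ≈ -0.083333)
d(E) = (1/2 + E)/(-1 + E) (d(E) = (E + 1/2)/(E - 1) = (1/2 + E)/(-1 + E))
c(O) = 5/(8*O) (c(O) = ((1/2 - 3)/(-1 - 3))/O = (-5/2/(-4))/O = (-1/4*(-5/2))/O = 5/(8*O))
(y(-2)*c(C))*(-19) = -5/(4*(-1/12))*(-19) = -5*(-12)/4*(-19) = -2*(-15/2)*(-19) = 15*(-19) = -285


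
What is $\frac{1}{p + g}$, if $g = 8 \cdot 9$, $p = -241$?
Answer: $- \frac{1}{169} \approx -0.0059172$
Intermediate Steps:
$g = 72$
$\frac{1}{p + g} = \frac{1}{-241 + 72} = \frac{1}{-169} = - \frac{1}{169}$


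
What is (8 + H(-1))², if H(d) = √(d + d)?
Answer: (8 + I*√2)² ≈ 62.0 + 22.627*I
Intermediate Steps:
H(d) = √2*√d (H(d) = √(2*d) = √2*√d)
(8 + H(-1))² = (8 + √2*√(-1))² = (8 + √2*I)² = (8 + I*√2)²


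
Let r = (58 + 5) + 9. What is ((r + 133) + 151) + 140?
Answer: 496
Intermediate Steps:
r = 72 (r = 63 + 9 = 72)
((r + 133) + 151) + 140 = ((72 + 133) + 151) + 140 = (205 + 151) + 140 = 356 + 140 = 496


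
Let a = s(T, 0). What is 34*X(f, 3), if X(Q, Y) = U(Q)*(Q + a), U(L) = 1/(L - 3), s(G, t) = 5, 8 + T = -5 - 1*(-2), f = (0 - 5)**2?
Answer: 510/11 ≈ 46.364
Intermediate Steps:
f = 25 (f = (-5)**2 = 25)
T = -11 (T = -8 + (-5 - 1*(-2)) = -8 + (-5 + 2) = -8 - 3 = -11)
a = 5
U(L) = 1/(-3 + L)
X(Q, Y) = (5 + Q)/(-3 + Q) (X(Q, Y) = (Q + 5)/(-3 + Q) = (5 + Q)/(-3 + Q))
34*X(f, 3) = 34*((5 + 25)/(-3 + 25)) = 34*(30/22) = 34*((1/22)*30) = 34*(15/11) = 510/11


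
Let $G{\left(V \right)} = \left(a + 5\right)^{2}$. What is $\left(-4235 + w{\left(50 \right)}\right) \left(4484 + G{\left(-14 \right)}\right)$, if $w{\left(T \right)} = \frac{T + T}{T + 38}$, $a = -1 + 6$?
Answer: $- \frac{213488340}{11} \approx -1.9408 \cdot 10^{7}$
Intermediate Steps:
$a = 5$
$w{\left(T \right)} = \frac{2 T}{38 + T}$
$G{\left(V \right)} = 100$ ($G{\left(V \right)} = \left(5 + 5\right)^{2} = 10^{2} = 100$)
$\left(-4235 + w{\left(50 \right)}\right) \left(4484 + G{\left(-14 \right)}\right) = \left(-4235 + 2 \cdot 50 \frac{1}{38 + 50}\right) \left(4484 + 100\right) = \left(-4235 + 2 \cdot 50 \cdot \frac{1}{88}\right) 4584 = \left(-4235 + \frac{25}{22}\right) 4584 = \left(- \frac{93145}{22}\right) 4584 = - \frac{213488340}{11}$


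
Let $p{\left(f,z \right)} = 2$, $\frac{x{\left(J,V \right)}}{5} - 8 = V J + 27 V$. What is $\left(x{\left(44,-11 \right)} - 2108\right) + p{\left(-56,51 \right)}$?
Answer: $-5971$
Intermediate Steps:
$x{\left(J,V \right)} = 40 + 135 V + 5 J V$ ($x{\left(J,V \right)} = 40 + 5 \left(V J + 27 V\right) = 40 + 5 \left(J V + 27 V\right) = 40 + 5 \left(27 V + J V\right) = 40 + \left(135 V + 5 J V\right) = 40 + 135 V + 5 J V$)
$\left(x{\left(44,-11 \right)} - 2108\right) + p{\left(-56,51 \right)} = \left(\left(40 + 135 \left(-11\right) + 5 \cdot 44 \left(-11\right)\right) - 2108\right) + 2 = \left(\left(40 - 1485 - 2420\right) - 2108\right) + 2 = \left(-3865 - 2108\right) + 2 = -5973 + 2 = -5971$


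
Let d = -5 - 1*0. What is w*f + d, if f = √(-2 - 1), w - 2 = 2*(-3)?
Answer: -5 - 4*I*√3 ≈ -5.0 - 6.9282*I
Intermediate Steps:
w = -4 (w = 2 + 2*(-3) = 2 - 6 = -4)
f = I*√3 (f = √(-3) = I*√3 ≈ 1.732*I)
d = -5 (d = -5 + 0 = -5)
w*f + d = -4*I*√3 - 5 = -5 - 4*I*√3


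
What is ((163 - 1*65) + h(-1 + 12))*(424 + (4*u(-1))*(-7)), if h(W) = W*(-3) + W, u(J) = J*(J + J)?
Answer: 27968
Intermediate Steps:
u(J) = 2*J**2 (u(J) = J*(2*J) = 2*J**2)
h(W) = -2*W (h(W) = -3*W + W = -2*W)
((163 - 1*65) + h(-1 + 12))*(424 + (4*u(-1))*(-7)) = ((163 - 1*65) - 2*(-1 + 12))*(424 + (4*(2*(-1)**2))*(-7)) = ((163 - 65) - 2*11)*(424 + (4*(2*1))*(-7)) = (98 - 22)*(424 + (4*2)*(-7)) = 76*(424 + 8*(-7)) = 76*(424 - 56) = 76*368 = 27968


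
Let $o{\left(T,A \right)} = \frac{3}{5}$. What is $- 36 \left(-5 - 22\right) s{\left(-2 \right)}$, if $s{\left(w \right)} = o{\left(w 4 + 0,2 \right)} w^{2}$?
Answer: $\frac{11664}{5} \approx 2332.8$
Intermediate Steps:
$o{\left(T,A \right)} = \frac{3}{5}$ ($o{\left(T,A \right)} = 3 \cdot \frac{1}{5} = \frac{3}{5}$)
$s{\left(w \right)} = \frac{3 w^{2}}{5}$
$- 36 \left(-5 - 22\right) s{\left(-2 \right)} = - 36 \left(-5 - 22\right) \frac{3 \left(-2\right)^{2}}{5} = - 36 \left(-5 - 22\right) \frac{3}{5} \cdot 4 = \left(-36\right) \left(-27\right) \frac{12}{5} = 972 \cdot \frac{12}{5} = \frac{11664}{5}$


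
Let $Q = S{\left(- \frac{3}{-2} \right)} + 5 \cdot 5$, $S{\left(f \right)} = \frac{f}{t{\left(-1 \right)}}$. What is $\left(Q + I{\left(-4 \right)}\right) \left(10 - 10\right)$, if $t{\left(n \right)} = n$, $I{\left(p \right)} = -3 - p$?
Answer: $0$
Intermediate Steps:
$S{\left(f \right)} = - f$ ($S{\left(f \right)} = \frac{f}{-1} = f \left(-1\right) = - f$)
$Q = \frac{47}{2}$ ($Q = - \frac{-3}{-2} + 5 \cdot 5 = - \frac{\left(-3\right) \left(-1\right)}{2} + 25 = \left(-1\right) \frac{3}{2} + 25 = - \frac{3}{2} + 25 = \frac{47}{2} \approx 23.5$)
$\left(Q + I{\left(-4 \right)}\right) \left(10 - 10\right) = \left(\frac{47}{2} - -1\right) \left(10 - 10\right) = \left(\frac{47}{2} + \left(-3 + 4\right)\right) \left(10 - 10\right) = \left(\frac{47}{2} + 1\right) 0 = \frac{49}{2} \cdot 0 = 0$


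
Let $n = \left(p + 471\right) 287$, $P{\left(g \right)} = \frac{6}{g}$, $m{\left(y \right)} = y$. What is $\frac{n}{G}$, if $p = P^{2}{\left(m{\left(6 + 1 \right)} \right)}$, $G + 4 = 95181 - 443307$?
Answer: $- \frac{189543}{487382} \approx -0.3889$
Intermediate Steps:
$G = -348130$ ($G = -4 + \left(95181 - 443307\right) = -4 - 348126 = -348130$)
$p = \frac{36}{49}$ ($p = \left(\frac{6}{6 + 1}\right)^{2} = \left(\frac{6}{7}\right)^{2} = \frac{36}{49} \approx 0.73469$)
$n = \frac{947715}{7}$ ($n = \left(\frac{36}{49} + 471\right) 287 = \frac{23115}{49} \cdot 287 = \frac{947715}{7} \approx 1.3539 \cdot 10^{5}$)
$\frac{n}{G} = \frac{947715}{7 \left(-348130\right)} = \frac{947715}{7} \left(- \frac{1}{348130}\right) = - \frac{189543}{487382}$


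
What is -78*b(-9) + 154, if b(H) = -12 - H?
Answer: 388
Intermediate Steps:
-78*b(-9) + 154 = -78*(-12 - 1*(-9)) + 154 = -78*(-12 + 9) + 154 = -78*(-3) + 154 = 234 + 154 = 388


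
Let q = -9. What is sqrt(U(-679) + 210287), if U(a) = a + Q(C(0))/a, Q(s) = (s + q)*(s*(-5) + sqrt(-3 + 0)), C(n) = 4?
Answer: sqrt(96637814028 + 3395*I*sqrt(3))/679 ≈ 457.83 + 1.3929e-5*I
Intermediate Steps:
Q(s) = (-9 + s)*(-5*s + I*sqrt(3)) (Q(s) = (s - 9)*(s*(-5) + sqrt(-3 + 0)) = (-9 + s)*(-5*s + sqrt(-3)) = (-9 + s)*(-5*s + I*sqrt(3)))
U(a) = a + (100 - 5*I*sqrt(3))/a (U(a) = a + (-5*4**2 + 45*4 - 9*I*sqrt(3) + I*4*sqrt(3))/a = a + (-5*16 + 180 - 9*I*sqrt(3) + 4*I*sqrt(3))/a = a + (-80 + 180 - 9*I*sqrt(3) + 4*I*sqrt(3))/a = a + (100 - 5*I*sqrt(3))/a)
sqrt(U(-679) + 210287) = sqrt((100 + (-679)**2 - 5*I*sqrt(3))/(-679) + 210287) = sqrt(-(100 + 461041 - 5*I*sqrt(3))/679 + 210287) = sqrt(-(461141 - 5*I*sqrt(3))/679 + 210287) = sqrt((-461141/679 + 5*I*sqrt(3)/679) + 210287) = sqrt(142323732/679 + 5*I*sqrt(3)/679)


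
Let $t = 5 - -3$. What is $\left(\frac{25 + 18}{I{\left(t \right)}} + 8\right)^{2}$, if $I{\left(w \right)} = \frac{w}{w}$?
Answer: $2601$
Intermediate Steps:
$t = 8$ ($t = 5 + 3 = 8$)
$I{\left(w \right)} = 1$
$\left(\frac{25 + 18}{I{\left(t \right)}} + 8\right)^{2} = \left(\frac{25 + 18}{1} + 8\right)^{2} = \left(43 \cdot 1 + 8\right)^{2} = \left(43 + 8\right)^{2} = 51^{2} = 2601$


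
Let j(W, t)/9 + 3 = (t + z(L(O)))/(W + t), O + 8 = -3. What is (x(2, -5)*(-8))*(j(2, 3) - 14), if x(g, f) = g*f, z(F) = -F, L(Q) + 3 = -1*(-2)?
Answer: -2704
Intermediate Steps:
O = -11 (O = -8 - 3 = -11)
L(Q) = -1 (L(Q) = -3 - 1*(-2) = -3 + 2 = -1)
x(g, f) = f*g
j(W, t) = -27 + 9*(1 + t)/(W + t) (j(W, t) = -27 + 9*((t - 1*(-1))/(W + t)) = -27 + 9*((t + 1)/(W + t)) = -27 + 9*((1 + t)/(W + t)) = -27 + 9*(1 + t)/(W + t))
(x(2, -5)*(-8))*(j(2, 3) - 14) = (-5*2*(-8))*(9*(1 - 3*2 - 2*3)/(2 + 3) - 14) = (-10*(-8))*(9*(1 - 6 - 6)/5 - 14) = 80*(9*(1/5)*(-11) - 14) = 80*(-99/5 - 14) = 80*(-169/5) = -2704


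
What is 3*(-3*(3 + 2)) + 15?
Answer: -30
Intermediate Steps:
3*(-3*(3 + 2)) + 15 = 3*(-3*5) + 15 = 3*(-15) + 15 = -45 + 15 = -30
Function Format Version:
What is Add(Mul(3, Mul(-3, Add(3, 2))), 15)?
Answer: -30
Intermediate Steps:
Add(Mul(3, Mul(-3, Add(3, 2))), 15) = Add(Mul(3, Mul(-3, 5)), 15) = Add(Mul(3, -15), 15) = Add(-45, 15) = -30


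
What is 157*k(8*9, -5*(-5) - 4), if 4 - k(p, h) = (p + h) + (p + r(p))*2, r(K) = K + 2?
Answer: -59817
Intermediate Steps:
r(K) = 2 + K
k(p, h) = -h - 5*p (k(p, h) = 4 - ((p + h) + (p + (2 + p))*2) = 4 - ((h + p) + (2 + 2*p)*2) = 4 - ((h + p) + (4 + 4*p)) = 4 - (4 + h + 5*p) = 4 + (-4 - h - 5*p) = -h - 5*p)
157*k(8*9, -5*(-5) - 4) = 157*(-(-5*(-5) - 4) - 40*9) = 157*(-(25 - 4) - 5*72) = 157*(-1*21 - 360) = 157*(-21 - 360) = 157*(-381) = -59817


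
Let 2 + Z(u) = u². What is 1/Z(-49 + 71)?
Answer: 1/482 ≈ 0.0020747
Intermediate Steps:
Z(u) = -2 + u²
1/Z(-49 + 71) = 1/(-2 + (-49 + 71)²) = 1/(-2 + 22²) = 1/(-2 + 484) = 1/482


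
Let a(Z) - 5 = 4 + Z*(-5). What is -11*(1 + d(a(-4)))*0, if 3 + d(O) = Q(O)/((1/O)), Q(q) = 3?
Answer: 0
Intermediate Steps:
a(Z) = 9 - 5*Z (a(Z) = 5 + (4 + Z*(-5)) = 5 + (4 - 5*Z) = 9 - 5*Z)
d(O) = -3 + 3*O (d(O) = -3 + 3/((1/O)) = -3 + 3/(1/O) = -3 + 3*O)
-11*(1 + d(a(-4)))*0 = -11*(1 + (-3 + 3*(9 - 5*(-4))))*0 = -11*(1 + (-3 + 3*(9 + 20)))*0 = -11*(1 + (-3 + 3*29))*0 = -11*(1 + (-3 + 87))*0 = -11*(1 + 84)*0 = -11*85*0 = -935*0 = 0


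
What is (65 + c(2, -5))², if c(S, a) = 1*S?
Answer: 4489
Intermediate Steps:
c(S, a) = S
(65 + c(2, -5))² = (65 + 2)² = 67² = 4489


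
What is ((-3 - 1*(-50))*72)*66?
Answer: 223344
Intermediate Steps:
((-3 - 1*(-50))*72)*66 = ((-3 + 50)*72)*66 = (47*72)*66 = 3384*66 = 223344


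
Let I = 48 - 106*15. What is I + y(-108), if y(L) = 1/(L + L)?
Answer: -333073/216 ≈ -1542.0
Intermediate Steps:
I = -1542 (I = 48 - 1590 = -1542)
y(L) = 1/(2*L)
I + y(-108) = -1542 + (½)/(-108) = -1542 + (½)*(-1/108) = -1542 - 1/216 = -333073/216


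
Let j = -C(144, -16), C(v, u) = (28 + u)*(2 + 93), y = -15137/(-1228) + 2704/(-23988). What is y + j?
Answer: -8305373779/7364316 ≈ -1127.8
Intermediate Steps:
y = 89946461/7364316 (y = -15137*(-1/1228) + 2704*(-1/23988) = 15137/1228 - 676/5997 = 89946461/7364316 ≈ 12.214)
C(v, u) = 2660 + 95*u (C(v, u) = (28 + u)*95 = 2660 + 95*u)
j = -1140 (j = -(2660 + 95*(-16)) = -(2660 - 1520) = -1*1140 = -1140)
y + j = 89946461/7364316 - 1140 = -8305373779/7364316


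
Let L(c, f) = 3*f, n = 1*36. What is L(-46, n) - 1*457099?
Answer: -456991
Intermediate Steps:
n = 36
L(-46, n) - 1*457099 = 3*36 - 1*457099 = 108 - 457099 = -456991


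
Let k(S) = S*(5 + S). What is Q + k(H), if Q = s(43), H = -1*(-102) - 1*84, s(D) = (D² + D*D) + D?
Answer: 4155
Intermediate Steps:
s(D) = D + 2*D² (s(D) = (D² + D²) + D = 2*D² + D = D + 2*D²)
H = 18 (H = 102 - 84 = 18)
Q = 3741 (Q = 43*(1 + 2*43) = 43*(1 + 86) = 43*87 = 3741)
Q + k(H) = 3741 + 18*(5 + 18) = 3741 + 18*23 = 3741 + 414 = 4155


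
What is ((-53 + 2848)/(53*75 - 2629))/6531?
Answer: 2795/8790726 ≈ 0.00031795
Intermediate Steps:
((-53 + 2848)/(53*75 - 2629))/6531 = (2795/(3975 - 2629))*(1/6531) = (2795/1346)*(1/6531) = 2795/8790726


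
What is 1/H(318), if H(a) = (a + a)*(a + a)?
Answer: 1/404496 ≈ 2.4722e-6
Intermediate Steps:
H(a) = 4*a² (H(a) = (2*a)*(2*a) = 4*a²)
1/H(318) = 1/(4*318²) = 1/(4*101124) = 1/404496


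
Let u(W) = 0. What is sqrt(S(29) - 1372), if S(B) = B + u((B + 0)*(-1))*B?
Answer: I*sqrt(1343) ≈ 36.647*I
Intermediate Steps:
S(B) = B (S(B) = B + 0*B = B + 0 = B)
sqrt(S(29) - 1372) = sqrt(29 - 1372) = sqrt(-1343) = I*sqrt(1343)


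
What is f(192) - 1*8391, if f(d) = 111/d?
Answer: -536987/64 ≈ -8390.4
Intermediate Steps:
f(192) - 1*8391 = 111/192 - 1*8391 = 111*(1/192) - 8391 = 37/64 - 8391 = -536987/64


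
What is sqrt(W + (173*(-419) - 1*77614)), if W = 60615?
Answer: I*sqrt(89486) ≈ 299.14*I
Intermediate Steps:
sqrt(W + (173*(-419) - 1*77614)) = sqrt(60615 + (173*(-419) - 1*77614)) = sqrt(60615 + (-72487 - 77614)) = sqrt(60615 - 150101) = sqrt(-89486) = I*sqrt(89486)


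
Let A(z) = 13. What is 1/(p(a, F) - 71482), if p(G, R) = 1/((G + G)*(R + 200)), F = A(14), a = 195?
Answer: -83070/5938009739 ≈ -1.3990e-5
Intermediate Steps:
F = 13
p(G, R) = 1/(2*G*(200 + R)) (p(G, R) = 1/((2*G)*(200 + R)) = 1/(2*G*(200 + R)))
1/(p(a, F) - 71482) = 1/((1/2)/(195*(200 + 13)) - 71482) = 1/((1/2)*(1/195)/213 - 71482) = 1/((1/2)*(1/195)*(1/213) - 71482) = 1/(1/83070 - 71482) = 1/(-5938009739/83070) = -83070/5938009739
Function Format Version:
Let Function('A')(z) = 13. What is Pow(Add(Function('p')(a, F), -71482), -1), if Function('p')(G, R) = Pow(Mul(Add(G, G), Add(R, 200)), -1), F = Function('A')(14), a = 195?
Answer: Rational(-83070, 5938009739) ≈ -1.3990e-5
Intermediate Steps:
F = 13
Function('p')(G, R) = Mul(Rational(1, 2), Pow(G, -1), Pow(Add(200, R), -1)) (Function('p')(G, R) = Pow(Mul(Mul(2, G), Add(200, R)), -1) = Pow(Mul(2, G, Add(200, R)), -1) = Mul(Rational(1, 2), Pow(G, -1), Pow(Add(200, R), -1)))
Pow(Add(Function('p')(a, F), -71482), -1) = Pow(Add(Mul(Rational(1, 2), Pow(195, -1), Pow(Add(200, 13), -1)), -71482), -1) = Pow(Add(Mul(Rational(1, 2), Rational(1, 195), Pow(213, -1)), -71482), -1) = Pow(Add(Mul(Rational(1, 2), Rational(1, 195), Rational(1, 213)), -71482), -1) = Pow(Add(Rational(1, 83070), -71482), -1) = Pow(Rational(-5938009739, 83070), -1) = Rational(-83070, 5938009739)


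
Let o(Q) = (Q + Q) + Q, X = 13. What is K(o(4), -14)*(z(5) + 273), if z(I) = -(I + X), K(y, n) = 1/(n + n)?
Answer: -255/28 ≈ -9.1071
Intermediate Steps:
o(Q) = 3*Q (o(Q) = 2*Q + Q = 3*Q)
K(y, n) = 1/(2*n)
z(I) = -13 - I (z(I) = -(I + 13) = -(13 + I) = -13 - I)
K(o(4), -14)*(z(5) + 273) = ((1/2)/(-14))*((-13 - 1*5) + 273) = ((1/2)*(-1/14))*((-13 - 5) + 273) = -(-18 + 273)/28 = -1/28*255 = -255/28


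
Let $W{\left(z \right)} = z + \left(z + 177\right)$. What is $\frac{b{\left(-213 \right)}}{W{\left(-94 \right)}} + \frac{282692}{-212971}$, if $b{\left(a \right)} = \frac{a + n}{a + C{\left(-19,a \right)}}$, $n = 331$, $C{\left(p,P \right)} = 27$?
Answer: $- \frac{2286187}{1800573} \approx -1.2697$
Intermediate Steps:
$b{\left(a \right)} = \frac{331 + a}{27 + a}$ ($b{\left(a \right)} = \frac{a + 331}{a + 27} = \frac{331 + a}{27 + a}$)
$W{\left(z \right)} = 177 + 2 z$ ($W{\left(z \right)} = z + \left(177 + z\right) = 177 + 2 z$)
$\frac{b{\left(-213 \right)}}{W{\left(-94 \right)}} + \frac{282692}{-212971} = \frac{\frac{1}{27 - 213} \left(331 - 213\right)}{177 + 2 \left(-94\right)} + \frac{282692}{-212971} = \frac{\frac{1}{-186} \cdot 118}{177 - 188} + 282692 \left(- \frac{1}{212971}\right) = \frac{\left(- \frac{1}{186}\right) 118}{-11} - \frac{282692}{212971} = \left(- \frac{59}{93}\right) \left(- \frac{1}{11}\right) - \frac{282692}{212971} = \frac{59}{1023} - \frac{282692}{212971} = - \frac{2286187}{1800573}$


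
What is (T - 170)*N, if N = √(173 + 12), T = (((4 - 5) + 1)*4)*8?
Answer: -170*√185 ≈ -2312.3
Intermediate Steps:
T = 0 (T = ((-1 + 1)*4)*8 = (0*4)*8 = 0*8 = 0)
N = √185 ≈ 13.601
(T - 170)*N = (0 - 170)*√185 = -170*√185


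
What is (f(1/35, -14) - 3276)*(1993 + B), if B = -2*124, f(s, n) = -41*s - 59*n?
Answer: -29941059/7 ≈ -4.2773e+6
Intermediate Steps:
f(s, n) = -59*n - 41*s
B = -248
(f(1/35, -14) - 3276)*(1993 + B) = ((-59*(-14) - 41/35) - 3276)*(1993 - 248) = ((826 - 41*1/35) - 3276)*1745 = ((826 - 41/35) - 3276)*1745 = (28869/35 - 3276)*1745 = -85791/35*1745 = -29941059/7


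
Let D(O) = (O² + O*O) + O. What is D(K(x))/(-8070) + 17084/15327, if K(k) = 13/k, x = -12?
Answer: 1102788067/989511120 ≈ 1.1145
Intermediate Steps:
D(O) = O + 2*O² (D(O) = (O² + O²) + O = 2*O² + O = O + 2*O²)
D(K(x))/(-8070) + 17084/15327 = ((13/(-12))*(1 + 2*(13/(-12))))/(-8070) + 17084/15327 = ((13*(-1/12))*(1 + 2*(13*(-1/12))))*(-1/8070) + 17084*(1/15327) = -13*(1 + 2*(-13/12))/12*(-1/8070) + 17084/15327 = -13*(1 - 13/6)/12*(-1/8070) + 17084/15327 = -13/12*(-7/6)*(-1/8070) + 17084/15327 = (91/72)*(-1/8070) + 17084/15327 = -91/581040 + 17084/15327 = 1102788067/989511120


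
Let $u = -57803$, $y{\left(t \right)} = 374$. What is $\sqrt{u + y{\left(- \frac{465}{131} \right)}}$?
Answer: $9 i \sqrt{709} \approx 239.64 i$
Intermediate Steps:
$\sqrt{u + y{\left(- \frac{465}{131} \right)}} = \sqrt{-57803 + 374} = \sqrt{-57429} = 9 i \sqrt{709}$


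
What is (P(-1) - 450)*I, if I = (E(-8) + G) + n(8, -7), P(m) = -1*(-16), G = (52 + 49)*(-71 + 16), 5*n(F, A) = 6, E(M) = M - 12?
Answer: 12095146/5 ≈ 2.4190e+6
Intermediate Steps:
E(M) = -12 + M
n(F, A) = 6/5 (n(F, A) = (⅕)*6 = 6/5)
G = -5555 (G = 101*(-55) = -5555)
P(m) = 16
I = -27869/5 (I = ((-12 - 8) - 5555) + 6/5 = (-20 - 5555) + 6/5 = -5575 + 6/5 = -27869/5 ≈ -5573.8)
(P(-1) - 450)*I = (16 - 450)*(-27869/5) = -434*(-27869/5) = 12095146/5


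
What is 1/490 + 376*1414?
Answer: 260515361/490 ≈ 5.3166e+5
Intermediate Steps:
1/490 + 376*1414 = 1/490 + 531664 = 260515361/490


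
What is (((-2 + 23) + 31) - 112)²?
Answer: 3600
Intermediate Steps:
(((-2 + 23) + 31) - 112)² = ((21 + 31) - 112)² = (52 - 112)² = (-60)² = 3600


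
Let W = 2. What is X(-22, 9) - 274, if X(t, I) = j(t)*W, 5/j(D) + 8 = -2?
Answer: -275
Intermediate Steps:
j(D) = -1/2 (j(D) = 5/(-8 - 2) = 5/(-10) = 5*(-1/10) = -1/2)
X(t, I) = -1 (X(t, I) = -1/2*2 = -1)
X(-22, 9) - 274 = -1 - 274 = -275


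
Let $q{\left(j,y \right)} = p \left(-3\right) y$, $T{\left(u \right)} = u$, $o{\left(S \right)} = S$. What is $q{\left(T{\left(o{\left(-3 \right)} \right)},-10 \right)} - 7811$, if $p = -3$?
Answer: $-7901$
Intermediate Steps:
$q{\left(j,y \right)} = 9 y$ ($q{\left(j,y \right)} = \left(-3\right) \left(-3\right) y = 9 y$)
$q{\left(T{\left(o{\left(-3 \right)} \right)},-10 \right)} - 7811 = 9 \left(-10\right) - 7811 = -90 - 7811 = -7901$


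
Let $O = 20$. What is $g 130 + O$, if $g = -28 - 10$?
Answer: $-4920$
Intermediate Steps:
$g = -38$
$g 130 + O = \left(-38\right) 130 + 20 = -4940 + 20 = -4920$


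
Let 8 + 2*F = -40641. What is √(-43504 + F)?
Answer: I*√255314/2 ≈ 252.64*I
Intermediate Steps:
F = -40649/2 (F = -4 + (½)*(-40641) = -4 - 40641/2 = -40649/2 ≈ -20325.)
√(-43504 + F) = √(-43504 - 40649/2) = √(-127657/2) = I*√255314/2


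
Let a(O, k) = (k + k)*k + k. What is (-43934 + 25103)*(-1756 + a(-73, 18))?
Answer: 20525790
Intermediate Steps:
a(O, k) = k + 2*k² (a(O, k) = (2*k)*k + k = 2*k² + k = k + 2*k²)
(-43934 + 25103)*(-1756 + a(-73, 18)) = (-43934 + 25103)*(-1756 + 18*(1 + 2*18)) = -18831*(-1756 + 18*(1 + 36)) = -18831*(-1756 + 18*37) = -18831*(-1756 + 666) = -18831*(-1090) = 20525790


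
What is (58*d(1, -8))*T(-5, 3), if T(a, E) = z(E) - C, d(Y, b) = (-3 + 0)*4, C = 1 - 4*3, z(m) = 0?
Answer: -7656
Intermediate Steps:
C = -11 (C = 1 - 12 = -11)
d(Y, b) = -12 (d(Y, b) = -3*4 = -12)
T(a, E) = 11 (T(a, E) = 0 - 1*(-11) = 0 + 11 = 11)
(58*d(1, -8))*T(-5, 3) = (58*(-12))*11 = -696*11 = -7656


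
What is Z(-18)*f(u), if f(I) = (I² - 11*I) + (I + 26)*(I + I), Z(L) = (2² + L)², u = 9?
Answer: 119952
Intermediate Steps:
Z(L) = (4 + L)²
f(I) = I² - 11*I + 2*I*(26 + I) (f(I) = (I² - 11*I) + (26 + I)*(2*I) = (I² - 11*I) + 2*I*(26 + I) = I² - 11*I + 2*I*(26 + I))
Z(-18)*f(u) = (4 - 18)²*(9*(41 + 3*9)) = (-14)²*(9*(41 + 27)) = 196*(9*68) = 196*612 = 119952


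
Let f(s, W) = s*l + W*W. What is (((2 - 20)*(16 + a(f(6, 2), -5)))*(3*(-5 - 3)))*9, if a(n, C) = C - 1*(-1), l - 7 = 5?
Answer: 46656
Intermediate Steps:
l = 12 (l = 7 + 5 = 12)
f(s, W) = W² + 12*s (f(s, W) = s*12 + W*W = 12*s + W² = W² + 12*s)
a(n, C) = 1 + C (a(n, C) = C + 1 = 1 + C)
(((2 - 20)*(16 + a(f(6, 2), -5)))*(3*(-5 - 3)))*9 = (((2 - 20)*(16 + (1 - 5)))*(3*(-5 - 3)))*9 = ((-18*(16 - 4))*(3*(-8)))*9 = (-18*12*(-24))*9 = -216*(-24)*9 = 5184*9 = 46656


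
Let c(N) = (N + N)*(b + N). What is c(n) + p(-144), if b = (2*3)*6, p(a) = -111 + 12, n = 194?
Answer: 89141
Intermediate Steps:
p(a) = -99
b = 36 (b = 6*6 = 36)
c(N) = 2*N*(36 + N) (c(N) = (N + N)*(36 + N) = (2*N)*(36 + N) = 2*N*(36 + N))
c(n) + p(-144) = 2*194*(36 + 194) - 99 = 2*194*230 - 99 = 89240 - 99 = 89141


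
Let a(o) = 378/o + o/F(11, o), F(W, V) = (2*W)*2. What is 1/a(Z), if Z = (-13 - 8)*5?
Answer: -220/1317 ≈ -0.16705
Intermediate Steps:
F(W, V) = 4*W
Z = -105 (Z = -21*5 = -105)
a(o) = 378/o + o/44 (a(o) = 378/o + o/((4*11)) = 378/o + o/44)
1/a(Z) = 1/(378/(-105) + (1/44)*(-105)) = 1/(378*(-1/105) - 105/44) = 1/(-18/5 - 105/44) = 1/(-1317/220) = -220/1317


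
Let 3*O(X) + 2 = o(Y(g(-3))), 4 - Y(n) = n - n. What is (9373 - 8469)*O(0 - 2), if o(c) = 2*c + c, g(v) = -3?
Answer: 9040/3 ≈ 3013.3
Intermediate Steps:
Y(n) = 4 (Y(n) = 4 - (n - n) = 4 - 1*0 = 4 + 0 = 4)
o(c) = 3*c
O(X) = 10/3 (O(X) = -⅔ + (3*4)/3 = -⅔ + (⅓)*12 = -⅔ + 4 = 10/3)
(9373 - 8469)*O(0 - 2) = (9373 - 8469)*(10/3) = 904*(10/3) = 9040/3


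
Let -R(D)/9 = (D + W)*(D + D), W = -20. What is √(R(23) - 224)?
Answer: I*√1466 ≈ 38.288*I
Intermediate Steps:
R(D) = -18*D*(-20 + D) (R(D) = -9*(D - 20)*(D + D) = -9*(-20 + D)*2*D = -18*D*(-20 + D))
√(R(23) - 224) = √(18*23*(20 - 1*23) - 224) = √(18*23*(20 - 23) - 224) = √(18*23*(-3) - 224) = √(-1242 - 224) = √(-1466) = I*√1466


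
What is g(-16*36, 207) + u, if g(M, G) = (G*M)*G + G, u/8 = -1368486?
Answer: -35628705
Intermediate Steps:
u = -10947888 (u = 8*(-1368486) = -10947888)
g(M, G) = G + M*G² (g(M, G) = M*G² + G = G + M*G²)
g(-16*36, 207) + u = 207*(1 + 207*(-16*36)) - 10947888 = 207*(1 + 207*(-576)) - 10947888 = 207*(1 - 119232) - 10947888 = 207*(-119231) - 10947888 = -24680817 - 10947888 = -35628705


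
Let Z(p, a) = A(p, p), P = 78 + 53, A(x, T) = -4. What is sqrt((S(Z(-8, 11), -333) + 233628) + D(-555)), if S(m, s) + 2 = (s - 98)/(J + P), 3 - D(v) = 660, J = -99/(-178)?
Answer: sqrt(127748126599035)/23417 ≈ 482.67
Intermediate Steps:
J = 99/178 (J = -99*(-1/178) = 99/178 ≈ 0.55618)
P = 131
Z(p, a) = -4
D(v) = -657 (D(v) = 3 - 1*660 = 3 - 660 = -657)
S(m, s) = -64278/23417 + 178*s/23417 (S(m, s) = -2 + (s - 98)/(99/178 + 131) = -2 + (-98 + s)/(23417/178) = -2 + (-98 + s)*(178/23417) = -2 + (-17444/23417 + 178*s/23417) = -64278/23417 + 178*s/23417)
sqrt((S(Z(-8, 11), -333) + 233628) + D(-555)) = sqrt(((-64278/23417 + (178/23417)*(-333)) + 233628) - 657) = sqrt(((-64278/23417 - 59274/23417) + 233628) - 657) = sqrt((-123552/23417 + 233628) - 657) = sqrt(5470743324/23417 - 657) = sqrt(5455358355/23417) = sqrt(127748126599035)/23417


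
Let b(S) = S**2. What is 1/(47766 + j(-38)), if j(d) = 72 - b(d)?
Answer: 1/46394 ≈ 2.1555e-5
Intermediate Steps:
j(d) = 72 - d**2
1/(47766 + j(-38)) = 1/(47766 + (72 - 1*(-38)**2)) = 1/(47766 + (72 - 1*1444)) = 1/(47766 + (72 - 1444)) = 1/(47766 - 1372) = 1/46394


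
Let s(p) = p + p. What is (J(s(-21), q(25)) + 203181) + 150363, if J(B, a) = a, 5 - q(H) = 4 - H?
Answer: 353570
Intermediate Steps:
s(p) = 2*p
q(H) = 1 + H (q(H) = 5 - (4 - H) = 5 + (-4 + H) = 1 + H)
(J(s(-21), q(25)) + 203181) + 150363 = ((1 + 25) + 203181) + 150363 = (26 + 203181) + 150363 = 203207 + 150363 = 353570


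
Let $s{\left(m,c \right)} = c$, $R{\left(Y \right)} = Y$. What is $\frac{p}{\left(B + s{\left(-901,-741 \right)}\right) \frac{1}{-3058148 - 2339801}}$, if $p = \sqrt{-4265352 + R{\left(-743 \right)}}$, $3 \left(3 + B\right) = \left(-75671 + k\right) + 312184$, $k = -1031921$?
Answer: $\frac{5397949 i \sqrt{4266095}}{265880} \approx 41933.0 i$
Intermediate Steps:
$B = -265139$ ($B = -3 + \frac{\left(-75671 - 1031921\right) + 312184}{3} = -3 + \frac{-1107592 + 312184}{3} = -3 + \frac{1}{3} \left(-795408\right) = -3 - 265136 = -265139$)
$p = i \sqrt{4266095}$ ($p = \sqrt{-4265352 - 743} = \sqrt{-4266095} = i \sqrt{4266095} \approx 2065.5 i$)
$\frac{p}{\left(B + s{\left(-901,-741 \right)}\right) \frac{1}{-3058148 - 2339801}} = \frac{i \sqrt{4266095}}{\left(-265139 - 741\right) \frac{1}{-3058148 - 2339801}} = \frac{i \sqrt{4266095}}{\left(-265880\right) \frac{1}{-5397949}} = \frac{i \sqrt{4266095}}{\left(-265880\right) \left(- \frac{1}{5397949}\right)} = \frac{i \sqrt{4266095}}{\frac{265880}{5397949}} = i \sqrt{4266095} \cdot \frac{5397949}{265880} = \frac{5397949 i \sqrt{4266095}}{265880}$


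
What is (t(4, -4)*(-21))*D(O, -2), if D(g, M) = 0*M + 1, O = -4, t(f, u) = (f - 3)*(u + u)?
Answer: 168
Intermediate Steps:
t(f, u) = 2*u*(-3 + f) (t(f, u) = (-3 + f)*(2*u) = 2*u*(-3 + f))
D(g, M) = 1 (D(g, M) = 0 + 1 = 1)
(t(4, -4)*(-21))*D(O, -2) = ((2*(-4)*(-3 + 4))*(-21))*1 = ((2*(-4)*1)*(-21))*1 = -8*(-21)*1 = 168*1 = 168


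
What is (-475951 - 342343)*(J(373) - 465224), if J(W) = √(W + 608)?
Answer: 380690007856 - 2454882*√109 ≈ 3.8066e+11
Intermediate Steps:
J(W) = √(608 + W)
(-475951 - 342343)*(J(373) - 465224) = (-475951 - 342343)*(√(608 + 373) - 465224) = -818294*(√981 - 465224) = -818294*(3*√109 - 465224) = -818294*(-465224 + 3*√109) = 380690007856 - 2454882*√109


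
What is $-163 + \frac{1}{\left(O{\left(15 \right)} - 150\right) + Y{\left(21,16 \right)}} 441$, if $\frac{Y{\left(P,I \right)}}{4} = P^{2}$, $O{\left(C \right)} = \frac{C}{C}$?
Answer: $- \frac{262804}{1615} \approx -162.73$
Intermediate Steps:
$O{\left(C \right)} = 1$
$Y{\left(P,I \right)} = 4 P^{2}$
$-163 + \frac{1}{\left(O{\left(15 \right)} - 150\right) + Y{\left(21,16 \right)}} 441 = -163 + \frac{1}{\left(1 - 150\right) + 4 \cdot 21^{2}} \cdot 441 = -163 + \frac{1}{-149 + 4 \cdot 441} \cdot 441 = -163 + \frac{1}{-149 + 1764} \cdot 441 = -163 + \frac{1}{1615} \cdot 441 = -163 + \frac{441}{1615} = - \frac{262804}{1615}$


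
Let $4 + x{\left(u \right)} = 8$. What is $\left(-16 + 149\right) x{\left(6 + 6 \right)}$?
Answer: $532$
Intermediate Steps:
$x{\left(u \right)} = 4$ ($x{\left(u \right)} = -4 + 8 = 4$)
$\left(-16 + 149\right) x{\left(6 + 6 \right)} = \left(-16 + 149\right) 4 = 133 \cdot 4 = 532$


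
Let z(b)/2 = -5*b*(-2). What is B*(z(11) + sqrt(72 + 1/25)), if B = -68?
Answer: -14960 - 68*sqrt(1801)/5 ≈ -15537.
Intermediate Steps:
z(b) = 20*b (z(b) = 2*(-5*b*(-2)) = 2*(10*b) = 20*b)
B*(z(11) + sqrt(72 + 1/25)) = -68*(20*11 + sqrt(72 + 1/25)) = -68*(220 + sqrt(72 + 1/25)) = -68*(220 + sqrt(1801/25)) = -68*(220 + sqrt(1801)/5) = -14960 - 68*sqrt(1801)/5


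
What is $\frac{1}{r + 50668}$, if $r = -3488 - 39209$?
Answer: $\frac{1}{7971} \approx 0.00012545$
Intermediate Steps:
$r = -42697$
$\frac{1}{r + 50668} = \frac{1}{-42697 + 50668} = \frac{1}{7971}$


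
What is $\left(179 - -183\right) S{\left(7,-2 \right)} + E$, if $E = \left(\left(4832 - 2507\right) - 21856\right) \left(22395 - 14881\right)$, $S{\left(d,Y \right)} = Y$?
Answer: $-146756658$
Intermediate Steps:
$E = -146755934$ ($E = \left(2325 - 21856\right) 7514 = \left(-19531\right) 7514 = -146755934$)
$\left(179 - -183\right) S{\left(7,-2 \right)} + E = \left(179 - -183\right) \left(-2\right) - 146755934 = \left(179 + 183\right) \left(-2\right) - 146755934 = 362 \left(-2\right) - 146755934 = -724 - 146755934 = -146756658$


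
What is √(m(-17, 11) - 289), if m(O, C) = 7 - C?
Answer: I*√293 ≈ 17.117*I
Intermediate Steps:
√(m(-17, 11) - 289) = √((7 - 1*11) - 289) = √((7 - 11) - 289) = √(-4 - 289) = √(-293) = I*√293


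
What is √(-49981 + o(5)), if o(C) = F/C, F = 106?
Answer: I*√1248995/5 ≈ 223.52*I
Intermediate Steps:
o(C) = 106/C
√(-49981 + o(5)) = √(-49981 + 106/5) = √(-249799/5) = I*√1248995/5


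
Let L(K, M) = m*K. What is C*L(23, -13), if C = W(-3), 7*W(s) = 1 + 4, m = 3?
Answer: 345/7 ≈ 49.286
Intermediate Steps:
W(s) = 5/7 (W(s) = (1 + 4)/7 = (1/7)*5 = 5/7)
C = 5/7 ≈ 0.71429
L(K, M) = 3*K
C*L(23, -13) = 5*(3*23)/7 = (5/7)*69 = 345/7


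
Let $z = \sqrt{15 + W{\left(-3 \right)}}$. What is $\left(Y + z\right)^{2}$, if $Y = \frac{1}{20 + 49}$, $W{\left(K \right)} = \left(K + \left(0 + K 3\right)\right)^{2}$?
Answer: $\frac{757000}{4761} + \frac{2 \sqrt{159}}{69} \approx 159.37$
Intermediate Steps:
$W{\left(K \right)} = 16 K^{2}$ ($W{\left(K \right)} = \left(K + \left(0 + 3 K\right)\right)^{2} = \left(K + 3 K\right)^{2} = \left(4 K\right)^{2} = 16 K^{2}$)
$Y = \frac{1}{69} \approx 0.014493$
$z = \sqrt{159}$ ($z = \sqrt{15 + 16 \left(-3\right)^{2}} = \sqrt{15 + 16 \cdot 9} = \sqrt{15 + 144} = \sqrt{159} \approx 12.61$)
$\left(Y + z\right)^{2} = \left(\frac{1}{69} + \sqrt{159}\right)^{2}$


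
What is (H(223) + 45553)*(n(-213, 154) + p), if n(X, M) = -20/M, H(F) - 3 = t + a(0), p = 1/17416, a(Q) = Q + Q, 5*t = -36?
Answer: -64360972/10885 ≈ -5912.8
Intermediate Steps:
t = -36/5 (t = (1/5)*(-36) = -36/5 ≈ -7.2000)
a(Q) = 2*Q
p = 1/17416 ≈ 5.7418e-5
H(F) = -21/5 (H(F) = 3 + (-36/5 + 2*0) = 3 + (-36/5 + 0) = 3 - 36/5 = -21/5)
(H(223) + 45553)*(n(-213, 154) + p) = (-21/5 + 45553)*(-20/154 + 1/17416) = 227744*(-20*1/154 + 1/17416)/5 = 227744*(-10/77 + 1/17416)/5 = (227744/5)*(-24869/191576) = -64360972/10885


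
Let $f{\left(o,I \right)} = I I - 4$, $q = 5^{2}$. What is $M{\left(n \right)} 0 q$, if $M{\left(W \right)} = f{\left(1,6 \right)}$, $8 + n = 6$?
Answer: $0$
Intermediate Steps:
$n = -2$ ($n = -8 + 6 = -2$)
$q = 25$
$f{\left(o,I \right)} = -4 + I^{2}$ ($f{\left(o,I \right)} = I^{2} - 4 = -4 + I^{2}$)
$M{\left(W \right)} = 32$ ($M{\left(W \right)} = -4 + 6^{2} = -4 + 36 = 32$)
$M{\left(n \right)} 0 q = 32 \cdot 0 \cdot 25 = 0 \cdot 25 = 0$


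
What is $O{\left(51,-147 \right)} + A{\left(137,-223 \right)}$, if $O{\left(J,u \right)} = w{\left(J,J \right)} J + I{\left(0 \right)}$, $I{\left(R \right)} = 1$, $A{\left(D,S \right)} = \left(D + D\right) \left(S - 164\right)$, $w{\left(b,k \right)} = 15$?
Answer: $-105272$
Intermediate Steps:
$A{\left(D,S \right)} = 2 D \left(-164 + S\right)$
$O{\left(J,u \right)} = 1 + 15 J$ ($O{\left(J,u \right)} = 15 J + 1 = 1 + 15 J$)
$O{\left(51,-147 \right)} + A{\left(137,-223 \right)} = \left(1 + 15 \cdot 51\right) + 2 \cdot 137 \left(-164 - 223\right) = \left(1 + 765\right) + 2 \cdot 137 \left(-387\right) = 766 - 106038 = -105272$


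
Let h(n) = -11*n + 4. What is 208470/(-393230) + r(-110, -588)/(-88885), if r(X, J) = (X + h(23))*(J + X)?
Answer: -11706621581/3495224855 ≈ -3.3493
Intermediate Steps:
h(n) = 4 - 11*n
r(X, J) = (-249 + X)*(J + X) (r(X, J) = (X + (4 - 11*23))*(J + X) = (X + (4 - 253))*(J + X) = (X - 249)*(J + X) = (-249 + X)*(J + X))
208470/(-393230) + r(-110, -588)/(-88885) = 208470/(-393230) + ((-110)² - 249*(-588) - 249*(-110) - 588*(-110))/(-88885) = 208470*(-1/393230) + (12100 + 146412 + 27390 + 64680)*(-1/88885) = -20847/39323 + 250582*(-1/88885) = -20847/39323 - 250582/88885 = -11706621581/3495224855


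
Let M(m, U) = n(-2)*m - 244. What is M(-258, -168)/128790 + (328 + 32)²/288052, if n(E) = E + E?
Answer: 2114771122/4637277135 ≈ 0.45604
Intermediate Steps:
n(E) = 2*E
M(m, U) = -244 - 4*m (M(m, U) = (2*(-2))*m - 244 = -4*m - 244 = -244 - 4*m)
M(-258, -168)/128790 + (328 + 32)²/288052 = (-244 - 4*(-258))/128790 + (328 + 32)²/288052 = (-244 + 1032)*(1/128790) + 360²*(1/288052) = 788*(1/128790) + 129600*(1/288052) = 394/64395 + 32400/72013 = 2114771122/4637277135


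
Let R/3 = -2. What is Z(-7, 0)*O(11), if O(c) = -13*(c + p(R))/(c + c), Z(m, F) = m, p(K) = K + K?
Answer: -91/22 ≈ -4.1364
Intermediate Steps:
R = -6 (R = 3*(-2) = -6)
p(K) = 2*K
O(c) = -13*(-12 + c)/(2*c) (O(c) = -13*(c + 2*(-6))/(c + c) = -13*(c - 12)/(2*c) = -13*(-12 + c)/(2*c))
Z(-7, 0)*O(11) = -7*(-13/2 + 78/11) = -7*13/22 = -91/22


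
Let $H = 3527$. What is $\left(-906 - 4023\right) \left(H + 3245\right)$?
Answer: $-33379188$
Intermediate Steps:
$\left(-906 - 4023\right) \left(H + 3245\right) = \left(-906 - 4023\right) \left(3527 + 3245\right) = \left(-4929\right) 6772 = -33379188$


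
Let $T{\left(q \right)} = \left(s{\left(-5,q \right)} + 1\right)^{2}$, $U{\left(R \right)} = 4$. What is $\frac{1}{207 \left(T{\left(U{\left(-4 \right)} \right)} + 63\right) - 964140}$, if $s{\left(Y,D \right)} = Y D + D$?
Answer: $- \frac{1}{904524} \approx -1.1056 \cdot 10^{-6}$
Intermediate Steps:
$s{\left(Y,D \right)} = D + D Y$ ($s{\left(Y,D \right)} = D Y + D = D + D Y$)
$T{\left(q \right)} = \left(1 - 4 q\right)^{2}$ ($T{\left(q \right)} = \left(q \left(1 - 5\right) + 1\right)^{2} = \left(q \left(-4\right) + 1\right)^{2} = \left(- 4 q + 1\right)^{2} = \left(1 - 4 q\right)^{2}$)
$\frac{1}{207 \left(T{\left(U{\left(-4 \right)} \right)} + 63\right) - 964140} = \frac{1}{207 \left(\left(1 - 16\right)^{2} + 63\right) - 964140} = \frac{1}{207 \left(\left(-15\right)^{2} + 63\right) - 964140} = \frac{1}{207 \left(225 + 63\right) - 964140} = \frac{1}{207 \cdot 288 - 964140} = \frac{1}{59616 - 964140} = \frac{1}{-904524} = - \frac{1}{904524}$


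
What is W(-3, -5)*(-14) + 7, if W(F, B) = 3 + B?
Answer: 35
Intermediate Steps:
W(-3, -5)*(-14) + 7 = (3 - 5)*(-14) + 7 = -2*(-14) + 7 = 28 + 7 = 35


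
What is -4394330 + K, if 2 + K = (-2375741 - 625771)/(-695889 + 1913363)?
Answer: -2674993979440/608737 ≈ -4.3943e+6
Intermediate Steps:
K = -2718230/608737 (K = -2 + (-2375741 - 625771)/(-695889 + 1913363) = -2 - 3001512/1217474 = -2 - 3001512*1/1217474 = -2 - 1500756/608737 = -2718230/608737 ≈ -4.4654)
-4394330 + K = -4394330 - 2718230/608737 = -2674993979440/608737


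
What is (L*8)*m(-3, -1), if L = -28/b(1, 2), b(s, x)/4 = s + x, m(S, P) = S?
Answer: 56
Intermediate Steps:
b(s, x) = 4*s + 4*x (b(s, x) = 4*(s + x) = 4*s + 4*x)
L = -7/3 (L = -28/(4*1 + 4*2) = -28/(4 + 8) = -28/12 = -28*1/12 = -7/3 ≈ -2.3333)
(L*8)*m(-3, -1) = -7/3*8*(-3) = -56/3*(-3) = 56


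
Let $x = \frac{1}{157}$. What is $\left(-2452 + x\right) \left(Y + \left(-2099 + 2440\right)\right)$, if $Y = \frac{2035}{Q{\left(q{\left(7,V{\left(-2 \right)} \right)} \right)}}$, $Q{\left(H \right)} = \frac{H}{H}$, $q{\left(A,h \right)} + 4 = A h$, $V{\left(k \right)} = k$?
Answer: $- \frac{914672088}{157} \approx -5.8259 \cdot 10^{6}$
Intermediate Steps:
$x = \frac{1}{157} \approx 0.0063694$
$q{\left(A,h \right)} = -4 + A h$
$Q{\left(H \right)} = 1$
$Y = 2035$ ($Y = \frac{2035}{1} = 2035 \cdot 1 = 2035$)
$\left(-2452 + x\right) \left(Y + \left(-2099 + 2440\right)\right) = \left(-2452 + \frac{1}{157}\right) \left(2035 + \left(-2099 + 2440\right)\right) = - \frac{384963 \left(2035 + 341\right)}{157} = \left(- \frac{384963}{157}\right) 2376 = - \frac{914672088}{157}$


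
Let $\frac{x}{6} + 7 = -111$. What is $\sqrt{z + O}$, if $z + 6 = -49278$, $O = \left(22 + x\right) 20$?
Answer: $2 i \sqrt{15751} \approx 251.01 i$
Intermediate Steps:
$x = -708$ ($x = -42 + 6 \left(-111\right) = -42 - 666 = -708$)
$O = -13720$ ($O = \left(22 - 708\right) 20 = \left(-686\right) 20 = -13720$)
$z = -49284$ ($z = -6 - 49278 = -49284$)
$\sqrt{z + O} = \sqrt{-49284 - 13720} = \sqrt{-63004} = 2 i \sqrt{15751}$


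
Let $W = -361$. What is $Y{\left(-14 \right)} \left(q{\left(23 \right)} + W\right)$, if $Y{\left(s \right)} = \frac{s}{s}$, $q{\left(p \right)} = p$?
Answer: $-338$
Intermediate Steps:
$Y{\left(s \right)} = 1$
$Y{\left(-14 \right)} \left(q{\left(23 \right)} + W\right) = 1 \left(23 - 361\right) = 1 \left(-338\right) = -338$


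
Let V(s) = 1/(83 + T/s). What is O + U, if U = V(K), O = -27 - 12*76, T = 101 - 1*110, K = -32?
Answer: -2502403/2665 ≈ -938.99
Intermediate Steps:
T = -9 (T = 101 - 110 = -9)
V(s) = 1/(83 - 9/s)
O = -939 (O = -27 - 912 = -939)
U = 32/2665 (U = -32/(-9 + 83*(-32)) = -32/(-9 - 2656) = -32/(-2665) = -32*(-1/2665) = 32/2665 ≈ 0.012008)
O + U = -939 + 32/2665 = -2502403/2665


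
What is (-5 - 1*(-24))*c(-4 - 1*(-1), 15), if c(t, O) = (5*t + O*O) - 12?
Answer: 3762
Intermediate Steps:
c(t, O) = -12 + O² + 5*t (c(t, O) = (5*t + O²) - 12 = (O² + 5*t) - 12 = -12 + O² + 5*t)
(-5 - 1*(-24))*c(-4 - 1*(-1), 15) = (-5 - 1*(-24))*(-12 + 15² + 5*(-4 - 1*(-1))) = (-5 + 24)*(-12 + 225 + 5*(-4 + 1)) = 19*(-12 + 225 + 5*(-3)) = 19*(-12 + 225 - 15) = 19*198 = 3762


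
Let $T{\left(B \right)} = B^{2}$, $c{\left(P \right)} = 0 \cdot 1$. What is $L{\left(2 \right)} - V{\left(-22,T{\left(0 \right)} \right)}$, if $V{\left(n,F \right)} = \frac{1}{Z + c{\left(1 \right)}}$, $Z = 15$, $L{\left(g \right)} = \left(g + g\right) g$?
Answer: $\frac{119}{15} \approx 7.9333$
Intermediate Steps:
$L{\left(g \right)} = 2 g^{2}$ ($L{\left(g \right)} = 2 g g = 2 g^{2}$)
$c{\left(P \right)} = 0$
$V{\left(n,F \right)} = \frac{1}{15}$ ($V{\left(n,F \right)} = \frac{1}{15 + 0} = \frac{1}{15}$)
$L{\left(2 \right)} - V{\left(-22,T{\left(0 \right)} \right)} = 2 \cdot 2^{2} - \frac{1}{15} = 2 \cdot 4 - \frac{1}{15} = 8 - \frac{1}{15} = \frac{119}{15}$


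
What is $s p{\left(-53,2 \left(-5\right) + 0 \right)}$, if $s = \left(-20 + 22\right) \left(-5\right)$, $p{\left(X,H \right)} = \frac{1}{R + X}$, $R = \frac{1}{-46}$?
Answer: $\frac{460}{2439} \approx 0.1886$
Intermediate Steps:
$R = - \frac{1}{46} \approx -0.021739$
$p{\left(X,H \right)} = \frac{1}{- \frac{1}{46} + X}$
$s = -10$ ($s = 2 \left(-5\right) = -10$)
$s p{\left(-53,2 \left(-5\right) + 0 \right)} = - 10 \frac{46}{-1 + 46 \left(-53\right)} = - 10 \frac{46}{-1 - 2438} = - 10 \frac{46}{-2439} = - 10 \cdot 46 \left(- \frac{1}{2439}\right) = \left(-10\right) \left(- \frac{46}{2439}\right) = \frac{460}{2439}$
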